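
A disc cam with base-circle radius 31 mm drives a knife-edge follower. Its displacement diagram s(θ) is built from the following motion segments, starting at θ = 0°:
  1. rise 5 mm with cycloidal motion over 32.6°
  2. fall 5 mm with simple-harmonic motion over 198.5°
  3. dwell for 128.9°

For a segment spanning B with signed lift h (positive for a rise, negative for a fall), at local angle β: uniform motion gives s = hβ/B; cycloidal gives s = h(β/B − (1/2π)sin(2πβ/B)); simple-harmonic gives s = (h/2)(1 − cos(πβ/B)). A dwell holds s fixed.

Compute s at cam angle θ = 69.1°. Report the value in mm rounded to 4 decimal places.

seg 1 [0°–32.6°] cycloidal, h=5: full span → s += 5 → s = 5.0000
seg 2 [32.6°–231.1°] simple-harmonic, h=-5: θ=69.1° here. β=36.5, B=198.5. -5/2·(1 − cos(π·0.1839)) = -0.4057 → s = 4.5943

4.5943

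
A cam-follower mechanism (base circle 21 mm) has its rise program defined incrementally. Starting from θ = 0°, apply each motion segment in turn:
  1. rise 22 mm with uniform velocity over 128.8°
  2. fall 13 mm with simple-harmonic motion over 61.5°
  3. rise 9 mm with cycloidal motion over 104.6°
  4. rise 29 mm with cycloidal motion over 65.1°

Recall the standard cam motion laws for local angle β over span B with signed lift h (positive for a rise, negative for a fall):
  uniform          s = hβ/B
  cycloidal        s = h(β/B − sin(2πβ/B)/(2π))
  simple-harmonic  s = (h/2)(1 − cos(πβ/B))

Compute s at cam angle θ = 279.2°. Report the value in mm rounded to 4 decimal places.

seg 1 [0°–128.8°] uniform, h=22: full span → s += 22 → s = 22.0000
seg 2 [128.8°–190.3°] simple-harmonic, h=-13: full span → s += -13 → s = 9.0000
seg 3 [190.3°–294.9°] cycloidal, h=9: θ=279.2° here. β=88.9, B=104.6. 9·(0.8499 − sin(2π·0.8499)/(2π)) = 8.8085 → s = 17.8085

17.8085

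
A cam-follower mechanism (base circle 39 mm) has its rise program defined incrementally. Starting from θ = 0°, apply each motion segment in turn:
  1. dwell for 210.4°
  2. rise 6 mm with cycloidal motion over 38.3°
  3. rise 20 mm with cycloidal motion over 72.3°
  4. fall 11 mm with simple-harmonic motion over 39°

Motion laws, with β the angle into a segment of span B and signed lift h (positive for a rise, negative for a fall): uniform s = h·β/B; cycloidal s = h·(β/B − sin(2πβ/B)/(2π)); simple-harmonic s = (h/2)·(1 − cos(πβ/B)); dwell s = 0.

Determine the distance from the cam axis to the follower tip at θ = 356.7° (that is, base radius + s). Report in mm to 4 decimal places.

seg 1 [0°–210.4°] dwell: s stays 0.0000
seg 2 [210.4°–248.7°] cycloidal, h=6: full span → s += 6 → s = 6.0000
seg 3 [248.7°–321°] cycloidal, h=20: full span → s += 20 → s = 26.0000
seg 4 [321°–360°] simple-harmonic, h=-11: θ=356.7° here. β=35.7, B=39. -11/2·(1 − cos(π·0.9154)) = -10.8068 → s = 15.1932
radial distance = base radius + s = 39 + 15.1932 = 54.1932

54.1932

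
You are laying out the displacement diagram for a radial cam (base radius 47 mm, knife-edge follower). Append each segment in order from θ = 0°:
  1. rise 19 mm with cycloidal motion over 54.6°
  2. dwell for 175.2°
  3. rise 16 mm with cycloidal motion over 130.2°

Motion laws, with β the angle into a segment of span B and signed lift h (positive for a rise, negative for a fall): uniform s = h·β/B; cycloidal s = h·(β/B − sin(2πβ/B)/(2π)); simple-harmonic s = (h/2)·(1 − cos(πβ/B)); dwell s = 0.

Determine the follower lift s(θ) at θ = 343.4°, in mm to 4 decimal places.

seg 1 [0°–54.6°] cycloidal, h=19: full span → s += 19 → s = 19.0000
seg 2 [54.6°–229.8°] dwell: s stays 19.0000
seg 3 [229.8°–360°] cycloidal, h=16: θ=343.4° here. β=113.6, B=130.2. 16·(0.8725 − sin(2π·0.8725)/(2π)) = 15.7887 → s = 34.7887

34.7887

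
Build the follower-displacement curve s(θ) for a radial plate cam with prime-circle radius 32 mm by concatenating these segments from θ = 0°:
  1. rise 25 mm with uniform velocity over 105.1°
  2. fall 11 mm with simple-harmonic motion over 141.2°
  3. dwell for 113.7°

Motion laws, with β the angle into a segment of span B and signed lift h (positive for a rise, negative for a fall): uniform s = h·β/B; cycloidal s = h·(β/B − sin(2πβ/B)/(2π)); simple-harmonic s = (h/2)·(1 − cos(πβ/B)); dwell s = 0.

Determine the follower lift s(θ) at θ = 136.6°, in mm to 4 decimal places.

seg 1 [0°–105.1°] uniform, h=25: full span → s += 25 → s = 25.0000
seg 2 [105.1°–246.3°] simple-harmonic, h=-11: θ=136.6° here. β=31.5, B=141.2. -11/2·(1 − cos(π·0.2231)) = -1.2964 → s = 23.7036

23.7036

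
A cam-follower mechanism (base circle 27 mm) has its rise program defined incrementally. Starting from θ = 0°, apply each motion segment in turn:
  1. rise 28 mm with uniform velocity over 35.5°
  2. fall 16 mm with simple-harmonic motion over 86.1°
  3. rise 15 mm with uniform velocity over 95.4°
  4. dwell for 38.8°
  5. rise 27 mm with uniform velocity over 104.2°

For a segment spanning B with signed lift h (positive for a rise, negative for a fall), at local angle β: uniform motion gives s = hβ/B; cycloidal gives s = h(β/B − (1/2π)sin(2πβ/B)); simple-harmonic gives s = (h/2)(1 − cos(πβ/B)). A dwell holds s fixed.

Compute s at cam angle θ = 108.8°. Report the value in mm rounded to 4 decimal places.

seg 1 [0°–35.5°] uniform, h=28: full span → s += 28 → s = 28.0000
seg 2 [35.5°–121.6°] simple-harmonic, h=-16: θ=108.8° here. β=73.3, B=86.1. -16/2·(1 − cos(π·0.8513)) = -15.1432 → s = 12.8568

12.8568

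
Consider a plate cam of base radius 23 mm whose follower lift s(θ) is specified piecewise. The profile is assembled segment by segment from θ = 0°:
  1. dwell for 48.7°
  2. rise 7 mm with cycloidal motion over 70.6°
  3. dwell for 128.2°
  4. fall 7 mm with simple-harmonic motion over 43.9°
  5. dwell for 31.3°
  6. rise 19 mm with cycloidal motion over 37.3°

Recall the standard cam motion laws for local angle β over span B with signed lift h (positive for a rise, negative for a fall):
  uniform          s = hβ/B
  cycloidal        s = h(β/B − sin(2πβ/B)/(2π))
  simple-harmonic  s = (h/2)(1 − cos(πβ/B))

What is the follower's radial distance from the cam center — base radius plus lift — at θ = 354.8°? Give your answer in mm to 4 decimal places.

seg 1 [0°–48.7°] dwell: s stays 0.0000
seg 2 [48.7°–119.3°] cycloidal, h=7: full span → s += 7 → s = 7.0000
seg 3 [119.3°–247.5°] dwell: s stays 7.0000
seg 4 [247.5°–291.4°] simple-harmonic, h=-7: full span → s += -7 → s = 0.0000
seg 5 [291.4°–322.7°] dwell: s stays 0.0000
seg 6 [322.7°–360°] cycloidal, h=19: θ=354.8° here. β=32.1, B=37.3. 19·(0.8606 − sin(2π·0.8606)/(2π)) = 18.6740 → s = 18.6740
radial distance = base radius + s = 23 + 18.6740 = 41.6740

41.6740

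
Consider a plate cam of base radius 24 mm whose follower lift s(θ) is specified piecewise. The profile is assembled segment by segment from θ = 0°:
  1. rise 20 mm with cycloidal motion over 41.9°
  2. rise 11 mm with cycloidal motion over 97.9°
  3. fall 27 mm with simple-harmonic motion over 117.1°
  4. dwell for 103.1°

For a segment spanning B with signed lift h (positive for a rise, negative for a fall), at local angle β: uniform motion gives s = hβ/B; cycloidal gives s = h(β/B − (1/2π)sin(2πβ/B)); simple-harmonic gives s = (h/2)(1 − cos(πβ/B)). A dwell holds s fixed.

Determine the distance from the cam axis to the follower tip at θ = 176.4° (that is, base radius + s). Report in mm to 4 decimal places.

seg 1 [0°–41.9°] cycloidal, h=20: full span → s += 20 → s = 20.0000
seg 2 [41.9°–139.8°] cycloidal, h=11: full span → s += 11 → s = 31.0000
seg 3 [139.8°–256.9°] simple-harmonic, h=-27: θ=176.4° here. β=36.6, B=117.1. -27/2·(1 − cos(π·0.3126)) = -6.0017 → s = 24.9983
radial distance = base radius + s = 24 + 24.9983 = 48.9983

48.9983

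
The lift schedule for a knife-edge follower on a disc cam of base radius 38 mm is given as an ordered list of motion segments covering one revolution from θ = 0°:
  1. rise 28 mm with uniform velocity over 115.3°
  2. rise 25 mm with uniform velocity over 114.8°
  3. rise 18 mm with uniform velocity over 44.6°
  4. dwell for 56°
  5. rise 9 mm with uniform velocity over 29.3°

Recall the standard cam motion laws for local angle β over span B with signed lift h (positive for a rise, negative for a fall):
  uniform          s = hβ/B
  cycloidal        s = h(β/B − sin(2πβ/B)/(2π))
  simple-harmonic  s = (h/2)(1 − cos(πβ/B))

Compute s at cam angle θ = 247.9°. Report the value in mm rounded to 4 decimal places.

seg 1 [0°–115.3°] uniform, h=28: full span → s += 28 → s = 28.0000
seg 2 [115.3°–230.1°] uniform, h=25: full span → s += 25 → s = 53.0000
seg 3 [230.1°–274.7°] uniform, h=18: θ=247.9° here. β=17.8, B=44.6. 18·17.8/44.6 = 7.1839 → s = 60.1839

60.1839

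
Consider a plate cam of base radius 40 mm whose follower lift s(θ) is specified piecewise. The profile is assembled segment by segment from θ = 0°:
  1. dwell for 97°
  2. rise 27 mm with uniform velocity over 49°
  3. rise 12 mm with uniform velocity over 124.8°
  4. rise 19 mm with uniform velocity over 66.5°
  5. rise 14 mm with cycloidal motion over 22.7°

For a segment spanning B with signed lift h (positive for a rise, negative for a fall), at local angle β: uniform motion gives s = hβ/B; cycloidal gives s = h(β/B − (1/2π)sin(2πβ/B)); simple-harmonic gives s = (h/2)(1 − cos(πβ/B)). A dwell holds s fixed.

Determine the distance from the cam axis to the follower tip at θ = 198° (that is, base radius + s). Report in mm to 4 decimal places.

seg 1 [0°–97°] dwell: s stays 0.0000
seg 2 [97°–146°] uniform, h=27: full span → s += 27 → s = 27.0000
seg 3 [146°–270.8°] uniform, h=12: θ=198° here. β=52, B=124.8. 12·52/124.8 = 5.0000 → s = 32.0000
radial distance = base radius + s = 40 + 32.0000 = 72.0000

72.0000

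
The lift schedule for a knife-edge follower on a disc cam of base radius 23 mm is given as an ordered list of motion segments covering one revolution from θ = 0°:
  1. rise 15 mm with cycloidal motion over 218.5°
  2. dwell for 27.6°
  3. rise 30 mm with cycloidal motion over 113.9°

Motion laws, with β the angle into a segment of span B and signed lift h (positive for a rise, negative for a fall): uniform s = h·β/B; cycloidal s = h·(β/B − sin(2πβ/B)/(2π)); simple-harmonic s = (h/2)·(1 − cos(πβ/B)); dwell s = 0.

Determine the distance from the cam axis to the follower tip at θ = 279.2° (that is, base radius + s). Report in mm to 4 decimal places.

seg 1 [0°–218.5°] cycloidal, h=15: full span → s += 15 → s = 15.0000
seg 2 [218.5°–246.1°] dwell: s stays 15.0000
seg 3 [246.1°–360°] cycloidal, h=30: θ=279.2° here. β=33.1, B=113.9. 30·(0.2906 − sin(2π·0.2906)/(2π)) = 4.0981 → s = 19.0981
radial distance = base radius + s = 23 + 19.0981 = 42.0981

42.0981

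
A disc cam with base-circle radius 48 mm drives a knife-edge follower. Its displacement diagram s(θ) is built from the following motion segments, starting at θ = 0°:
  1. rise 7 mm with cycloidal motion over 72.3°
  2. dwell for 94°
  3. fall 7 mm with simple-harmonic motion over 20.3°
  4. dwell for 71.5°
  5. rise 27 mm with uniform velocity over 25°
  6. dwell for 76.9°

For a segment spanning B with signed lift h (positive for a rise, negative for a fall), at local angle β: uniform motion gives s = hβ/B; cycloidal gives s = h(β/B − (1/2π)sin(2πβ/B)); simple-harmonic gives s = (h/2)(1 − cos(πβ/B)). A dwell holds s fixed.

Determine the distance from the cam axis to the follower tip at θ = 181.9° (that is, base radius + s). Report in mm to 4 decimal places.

seg 1 [0°–72.3°] cycloidal, h=7: full span → s += 7 → s = 7.0000
seg 2 [72.3°–166.3°] dwell: s stays 7.0000
seg 3 [166.3°–186.6°] simple-harmonic, h=-7: θ=181.9° here. β=15.6, B=20.3. -7/2·(1 − cos(π·0.7685)) = -6.1143 → s = 0.8857
radial distance = base radius + s = 48 + 0.8857 = 48.8857

48.8857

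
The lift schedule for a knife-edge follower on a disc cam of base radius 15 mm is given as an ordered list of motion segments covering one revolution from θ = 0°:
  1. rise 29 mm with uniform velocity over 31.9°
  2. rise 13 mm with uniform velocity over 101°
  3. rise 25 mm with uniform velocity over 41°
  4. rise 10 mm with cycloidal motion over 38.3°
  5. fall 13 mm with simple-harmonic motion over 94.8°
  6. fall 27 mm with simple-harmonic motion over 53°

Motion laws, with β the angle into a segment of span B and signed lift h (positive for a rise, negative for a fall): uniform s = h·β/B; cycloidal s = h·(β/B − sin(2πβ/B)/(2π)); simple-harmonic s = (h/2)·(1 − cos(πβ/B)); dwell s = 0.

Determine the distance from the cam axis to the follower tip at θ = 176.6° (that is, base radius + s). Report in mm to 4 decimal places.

seg 1 [0°–31.9°] uniform, h=29: full span → s += 29 → s = 29.0000
seg 2 [31.9°–132.9°] uniform, h=13: full span → s += 13 → s = 42.0000
seg 3 [132.9°–173.9°] uniform, h=25: full span → s += 25 → s = 67.0000
seg 4 [173.9°–212.2°] cycloidal, h=10: θ=176.6° here. β=2.7, B=38.3. 10·(0.0705 − sin(2π·0.0705)/(2π)) = 0.0228 → s = 67.0228
radial distance = base radius + s = 15 + 67.0228 = 82.0228

82.0228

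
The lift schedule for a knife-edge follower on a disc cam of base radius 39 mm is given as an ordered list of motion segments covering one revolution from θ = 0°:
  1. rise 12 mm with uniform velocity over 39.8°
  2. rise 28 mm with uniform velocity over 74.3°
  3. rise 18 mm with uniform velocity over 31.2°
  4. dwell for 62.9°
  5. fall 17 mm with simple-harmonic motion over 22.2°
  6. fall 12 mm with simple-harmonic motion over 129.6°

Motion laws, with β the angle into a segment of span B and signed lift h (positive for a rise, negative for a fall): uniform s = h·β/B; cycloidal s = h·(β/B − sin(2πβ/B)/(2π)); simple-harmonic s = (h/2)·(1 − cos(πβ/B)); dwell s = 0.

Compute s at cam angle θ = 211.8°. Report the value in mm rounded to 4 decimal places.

seg 1 [0°–39.8°] uniform, h=12: full span → s += 12 → s = 12.0000
seg 2 [39.8°–114.1°] uniform, h=28: full span → s += 28 → s = 40.0000
seg 3 [114.1°–145.3°] uniform, h=18: full span → s += 18 → s = 58.0000
seg 4 [145.3°–208.2°] dwell: s stays 58.0000
seg 5 [208.2°–230.4°] simple-harmonic, h=-17: θ=211.8° here. β=3.6, B=22.2. -17/2·(1 − cos(π·0.1622)) = -1.0794 → s = 56.9206

56.9206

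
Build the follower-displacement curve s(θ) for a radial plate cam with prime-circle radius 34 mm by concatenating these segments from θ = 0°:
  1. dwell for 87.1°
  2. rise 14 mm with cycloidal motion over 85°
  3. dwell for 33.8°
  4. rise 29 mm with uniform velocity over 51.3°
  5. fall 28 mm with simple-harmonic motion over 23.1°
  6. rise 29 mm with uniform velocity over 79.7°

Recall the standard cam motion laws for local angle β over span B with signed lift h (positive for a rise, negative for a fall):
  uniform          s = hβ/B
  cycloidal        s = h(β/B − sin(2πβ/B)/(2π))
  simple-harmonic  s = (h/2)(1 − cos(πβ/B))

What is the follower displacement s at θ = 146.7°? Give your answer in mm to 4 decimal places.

seg 1 [0°–87.1°] dwell: s stays 0.0000
seg 2 [87.1°–172.1°] cycloidal, h=14: θ=146.7° here. β=59.6, B=85. 14·(0.7012 − sin(2π·0.7012)/(2π)) = 11.9406 → s = 11.9406

11.9406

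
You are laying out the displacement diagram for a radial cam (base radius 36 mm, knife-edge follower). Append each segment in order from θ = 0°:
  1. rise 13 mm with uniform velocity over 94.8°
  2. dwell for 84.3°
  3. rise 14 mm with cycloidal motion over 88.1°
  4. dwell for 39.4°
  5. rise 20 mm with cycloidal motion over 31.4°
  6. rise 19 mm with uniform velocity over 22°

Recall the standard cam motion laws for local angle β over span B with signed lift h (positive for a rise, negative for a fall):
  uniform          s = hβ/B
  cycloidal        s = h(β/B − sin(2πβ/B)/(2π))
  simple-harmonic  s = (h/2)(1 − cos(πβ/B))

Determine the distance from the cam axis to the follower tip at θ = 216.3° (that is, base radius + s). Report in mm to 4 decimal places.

seg 1 [0°–94.8°] uniform, h=13: full span → s += 13 → s = 13.0000
seg 2 [94.8°–179.1°] dwell: s stays 13.0000
seg 3 [179.1°–267.2°] cycloidal, h=14: θ=216.3° here. β=37.2, B=88.1. 14·(0.4222 − sin(2π·0.4222)/(2π)) = 4.8657 → s = 17.8657
radial distance = base radius + s = 36 + 17.8657 = 53.8657

53.8657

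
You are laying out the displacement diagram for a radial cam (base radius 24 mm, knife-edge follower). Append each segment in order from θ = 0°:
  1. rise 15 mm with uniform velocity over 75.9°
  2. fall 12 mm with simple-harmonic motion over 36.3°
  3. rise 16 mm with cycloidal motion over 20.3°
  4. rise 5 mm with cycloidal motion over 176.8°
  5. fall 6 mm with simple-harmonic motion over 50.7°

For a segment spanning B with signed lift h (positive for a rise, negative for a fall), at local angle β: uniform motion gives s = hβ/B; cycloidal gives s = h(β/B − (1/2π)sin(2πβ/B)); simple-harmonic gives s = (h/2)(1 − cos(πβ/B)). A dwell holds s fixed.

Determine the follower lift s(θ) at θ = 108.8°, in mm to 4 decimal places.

seg 1 [0°–75.9°] uniform, h=15: full span → s += 15 → s = 15.0000
seg 2 [75.9°–112.2°] simple-harmonic, h=-12: θ=108.8° here. β=32.9, B=36.3. -12/2·(1 − cos(π·0.9063)) = -11.7421 → s = 3.2579

3.2579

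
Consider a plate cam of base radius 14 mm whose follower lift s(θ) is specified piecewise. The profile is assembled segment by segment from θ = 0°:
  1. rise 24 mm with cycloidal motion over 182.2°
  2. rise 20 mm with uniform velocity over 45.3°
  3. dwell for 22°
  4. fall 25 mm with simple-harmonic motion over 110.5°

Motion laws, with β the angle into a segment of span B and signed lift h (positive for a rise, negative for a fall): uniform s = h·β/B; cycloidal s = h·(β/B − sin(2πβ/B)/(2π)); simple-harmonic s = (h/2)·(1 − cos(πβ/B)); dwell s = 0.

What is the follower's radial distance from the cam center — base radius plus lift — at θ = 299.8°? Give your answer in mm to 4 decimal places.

seg 1 [0°–182.2°] cycloidal, h=24: full span → s += 24 → s = 24.0000
seg 2 [182.2°–227.5°] uniform, h=20: full span → s += 20 → s = 44.0000
seg 3 [227.5°–249.5°] dwell: s stays 44.0000
seg 4 [249.5°–360°] simple-harmonic, h=-25: θ=299.8° here. β=50.3, B=110.5. -25/2·(1 − cos(π·0.4552)) = -10.7467 → s = 33.2533
radial distance = base radius + s = 14 + 33.2533 = 47.2533

47.2533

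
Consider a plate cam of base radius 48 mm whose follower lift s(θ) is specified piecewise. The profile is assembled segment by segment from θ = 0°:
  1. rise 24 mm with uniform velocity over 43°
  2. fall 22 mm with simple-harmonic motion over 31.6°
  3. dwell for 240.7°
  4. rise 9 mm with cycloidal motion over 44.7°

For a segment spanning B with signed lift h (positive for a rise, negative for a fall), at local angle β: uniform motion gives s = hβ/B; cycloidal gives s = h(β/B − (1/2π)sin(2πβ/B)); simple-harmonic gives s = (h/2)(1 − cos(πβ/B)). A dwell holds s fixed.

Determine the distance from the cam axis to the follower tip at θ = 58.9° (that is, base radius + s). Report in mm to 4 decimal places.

seg 1 [0°–43°] uniform, h=24: full span → s += 24 → s = 24.0000
seg 2 [43°–74.6°] simple-harmonic, h=-22: θ=58.9° here. β=15.9, B=31.6. -22/2·(1 − cos(π·0.5032)) = -11.1094 → s = 12.8906
radial distance = base radius + s = 48 + 12.8906 = 60.8906

60.8906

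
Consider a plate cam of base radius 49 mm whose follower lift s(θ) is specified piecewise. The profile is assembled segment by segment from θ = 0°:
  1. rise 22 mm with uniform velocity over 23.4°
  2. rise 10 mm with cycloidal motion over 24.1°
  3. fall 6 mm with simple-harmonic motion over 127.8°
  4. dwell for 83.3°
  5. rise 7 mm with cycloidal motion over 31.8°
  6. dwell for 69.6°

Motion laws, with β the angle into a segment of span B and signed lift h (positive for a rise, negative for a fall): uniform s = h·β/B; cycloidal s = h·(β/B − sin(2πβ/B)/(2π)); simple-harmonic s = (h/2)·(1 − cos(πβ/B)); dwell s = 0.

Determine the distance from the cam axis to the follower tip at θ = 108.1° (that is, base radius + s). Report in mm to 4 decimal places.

seg 1 [0°–23.4°] uniform, h=22: full span → s += 22 → s = 22.0000
seg 2 [23.4°–47.5°] cycloidal, h=10: full span → s += 10 → s = 32.0000
seg 3 [47.5°–175.3°] simple-harmonic, h=-6: θ=108.1° here. β=60.6, B=127.8. -6/2·(1 − cos(π·0.4742)) = -2.7569 → s = 29.2431
radial distance = base radius + s = 49 + 29.2431 = 78.2431

78.2431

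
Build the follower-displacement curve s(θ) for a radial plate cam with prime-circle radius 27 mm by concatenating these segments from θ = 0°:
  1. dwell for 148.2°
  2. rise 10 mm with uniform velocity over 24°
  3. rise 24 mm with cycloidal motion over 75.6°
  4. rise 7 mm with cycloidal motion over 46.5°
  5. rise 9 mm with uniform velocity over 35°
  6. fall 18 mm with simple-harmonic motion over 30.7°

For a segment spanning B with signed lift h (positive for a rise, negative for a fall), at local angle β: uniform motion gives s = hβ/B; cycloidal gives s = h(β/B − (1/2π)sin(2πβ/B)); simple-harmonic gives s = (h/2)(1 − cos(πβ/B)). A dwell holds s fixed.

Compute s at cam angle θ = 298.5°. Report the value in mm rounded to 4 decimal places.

seg 1 [0°–148.2°] dwell: s stays 0.0000
seg 2 [148.2°–172.2°] uniform, h=10: full span → s += 10 → s = 10.0000
seg 3 [172.2°–247.8°] cycloidal, h=24: full span → s += 24 → s = 34.0000
seg 4 [247.8°–294.3°] cycloidal, h=7: full span → s += 7 → s = 41.0000
seg 5 [294.3°–329.3°] uniform, h=9: θ=298.5° here. β=4.2, B=35. 9·4.2/35 = 1.0800 → s = 42.0800

42.0800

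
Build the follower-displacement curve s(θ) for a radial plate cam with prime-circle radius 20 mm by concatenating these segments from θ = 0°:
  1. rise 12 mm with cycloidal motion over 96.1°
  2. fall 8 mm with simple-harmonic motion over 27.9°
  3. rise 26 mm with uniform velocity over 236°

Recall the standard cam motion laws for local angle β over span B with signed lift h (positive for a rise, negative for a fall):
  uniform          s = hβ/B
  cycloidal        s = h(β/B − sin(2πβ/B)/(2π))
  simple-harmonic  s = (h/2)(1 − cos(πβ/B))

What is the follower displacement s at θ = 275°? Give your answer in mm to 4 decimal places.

seg 1 [0°–96.1°] cycloidal, h=12: full span → s += 12 → s = 12.0000
seg 2 [96.1°–124°] simple-harmonic, h=-8: full span → s += -8 → s = 4.0000
seg 3 [124°–360°] uniform, h=26: θ=275° here. β=151, B=236. 26·151/236 = 16.6356 → s = 20.6356

20.6356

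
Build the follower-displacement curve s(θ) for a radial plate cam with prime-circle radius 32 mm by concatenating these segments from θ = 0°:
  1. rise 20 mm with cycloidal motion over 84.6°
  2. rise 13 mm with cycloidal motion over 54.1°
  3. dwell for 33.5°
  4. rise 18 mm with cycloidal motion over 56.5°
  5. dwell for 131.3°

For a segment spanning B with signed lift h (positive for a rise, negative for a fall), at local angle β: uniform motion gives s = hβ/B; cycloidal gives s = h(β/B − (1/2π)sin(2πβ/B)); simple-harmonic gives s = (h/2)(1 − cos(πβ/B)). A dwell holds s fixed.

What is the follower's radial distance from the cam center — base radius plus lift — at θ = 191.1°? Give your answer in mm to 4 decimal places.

seg 1 [0°–84.6°] cycloidal, h=20: full span → s += 20 → s = 20.0000
seg 2 [84.6°–138.7°] cycloidal, h=13: full span → s += 13 → s = 33.0000
seg 3 [138.7°–172.2°] dwell: s stays 33.0000
seg 4 [172.2°–228.7°] cycloidal, h=18: θ=191.1° here. β=18.9, B=56.5. 18·(0.3345 − sin(2π·0.3345)/(2π)) = 3.5509 → s = 36.5509
radial distance = base radius + s = 32 + 36.5509 = 68.5509

68.5509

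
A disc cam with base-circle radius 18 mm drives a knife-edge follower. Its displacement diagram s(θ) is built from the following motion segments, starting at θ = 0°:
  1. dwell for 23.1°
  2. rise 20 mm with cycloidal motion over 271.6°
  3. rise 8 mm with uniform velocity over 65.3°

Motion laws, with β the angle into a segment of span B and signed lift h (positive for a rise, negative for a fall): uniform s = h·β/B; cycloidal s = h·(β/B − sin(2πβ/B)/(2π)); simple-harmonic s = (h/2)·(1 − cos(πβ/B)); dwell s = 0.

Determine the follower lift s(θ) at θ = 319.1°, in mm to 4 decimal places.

seg 1 [0°–23.1°] dwell: s stays 0.0000
seg 2 [23.1°–294.7°] cycloidal, h=20: full span → s += 20 → s = 20.0000
seg 3 [294.7°–360°] uniform, h=8: θ=319.1° here. β=24.4, B=65.3. 8·24.4/65.3 = 2.9893 → s = 22.9893

22.9893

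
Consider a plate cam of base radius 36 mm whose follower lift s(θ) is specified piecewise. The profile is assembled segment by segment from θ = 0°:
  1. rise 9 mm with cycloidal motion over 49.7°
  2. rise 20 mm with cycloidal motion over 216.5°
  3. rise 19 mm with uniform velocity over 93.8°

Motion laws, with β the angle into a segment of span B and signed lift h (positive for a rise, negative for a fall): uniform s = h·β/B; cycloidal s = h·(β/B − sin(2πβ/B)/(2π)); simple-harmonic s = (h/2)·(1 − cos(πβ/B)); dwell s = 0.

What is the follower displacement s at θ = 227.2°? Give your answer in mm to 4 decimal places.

seg 1 [0°–49.7°] cycloidal, h=9: full span → s += 9 → s = 9.0000
seg 2 [49.7°–266.2°] cycloidal, h=20: θ=227.2° here. β=177.5, B=216.5. 20·(0.8199 − sin(2π·0.8199)/(2π)) = 19.2786 → s = 28.2786

28.2786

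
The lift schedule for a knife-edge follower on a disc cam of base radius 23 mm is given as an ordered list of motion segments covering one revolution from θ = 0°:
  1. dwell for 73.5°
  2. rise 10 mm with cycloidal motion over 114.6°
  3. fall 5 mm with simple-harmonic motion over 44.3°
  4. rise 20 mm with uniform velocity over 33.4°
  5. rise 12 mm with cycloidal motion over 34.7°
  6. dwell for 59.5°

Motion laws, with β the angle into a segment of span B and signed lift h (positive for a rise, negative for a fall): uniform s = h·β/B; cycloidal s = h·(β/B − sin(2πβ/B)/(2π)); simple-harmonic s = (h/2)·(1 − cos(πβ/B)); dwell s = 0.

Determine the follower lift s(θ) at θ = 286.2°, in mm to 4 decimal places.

seg 1 [0°–73.5°] dwell: s stays 0.0000
seg 2 [73.5°–188.1°] cycloidal, h=10: full span → s += 10 → s = 10.0000
seg 3 [188.1°–232.4°] simple-harmonic, h=-5: full span → s += -5 → s = 5.0000
seg 4 [232.4°–265.8°] uniform, h=20: full span → s += 20 → s = 25.0000
seg 5 [265.8°–300.5°] cycloidal, h=12: θ=286.2° here. β=20.4, B=34.7. 12·(0.5879 − sin(2π·0.5879)/(2π)) = 8.0567 → s = 33.0567

33.0567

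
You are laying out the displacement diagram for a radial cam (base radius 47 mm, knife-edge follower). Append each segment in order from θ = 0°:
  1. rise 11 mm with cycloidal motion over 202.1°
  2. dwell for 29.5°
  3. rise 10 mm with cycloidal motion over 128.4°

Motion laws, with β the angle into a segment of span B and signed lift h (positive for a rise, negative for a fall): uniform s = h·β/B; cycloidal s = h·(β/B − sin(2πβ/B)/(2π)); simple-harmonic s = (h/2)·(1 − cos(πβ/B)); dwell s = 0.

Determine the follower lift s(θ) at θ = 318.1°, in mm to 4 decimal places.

seg 1 [0°–202.1°] cycloidal, h=11: full span → s += 11 → s = 11.0000
seg 2 [202.1°–231.6°] dwell: s stays 11.0000
seg 3 [231.6°–360°] cycloidal, h=10: θ=318.1° here. β=86.5, B=128.4. 10·(0.6737 − sin(2π·0.6737)/(2π)) = 8.1488 → s = 19.1488

19.1488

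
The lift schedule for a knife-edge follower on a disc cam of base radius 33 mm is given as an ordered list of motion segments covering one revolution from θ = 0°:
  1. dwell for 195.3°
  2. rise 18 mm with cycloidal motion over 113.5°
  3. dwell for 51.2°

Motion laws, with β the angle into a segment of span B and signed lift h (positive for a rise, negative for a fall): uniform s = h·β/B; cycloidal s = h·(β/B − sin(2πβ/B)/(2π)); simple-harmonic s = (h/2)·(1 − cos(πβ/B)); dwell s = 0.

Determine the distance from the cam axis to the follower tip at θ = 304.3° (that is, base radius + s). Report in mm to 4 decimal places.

seg 1 [0°–195.3°] dwell: s stays 0.0000
seg 2 [195.3°–308.8°] cycloidal, h=18: θ=304.3° here. β=109, B=113.5. 18·(0.9604 − sin(2π·0.9604)/(2π)) = 17.9926 → s = 17.9926
radial distance = base radius + s = 33 + 17.9926 = 50.9926

50.9926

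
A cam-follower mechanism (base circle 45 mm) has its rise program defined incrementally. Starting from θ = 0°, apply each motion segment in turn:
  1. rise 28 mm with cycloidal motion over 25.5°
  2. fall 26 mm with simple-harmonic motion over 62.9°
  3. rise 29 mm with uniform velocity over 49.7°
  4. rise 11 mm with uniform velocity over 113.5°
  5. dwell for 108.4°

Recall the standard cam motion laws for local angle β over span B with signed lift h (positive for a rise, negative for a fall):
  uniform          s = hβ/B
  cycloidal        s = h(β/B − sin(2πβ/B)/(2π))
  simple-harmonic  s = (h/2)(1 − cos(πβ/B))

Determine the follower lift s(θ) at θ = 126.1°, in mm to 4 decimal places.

seg 1 [0°–25.5°] cycloidal, h=28: full span → s += 28 → s = 28.0000
seg 2 [25.5°–88.4°] simple-harmonic, h=-26: full span → s += -26 → s = 2.0000
seg 3 [88.4°–138.1°] uniform, h=29: θ=126.1° here. β=37.7, B=49.7. 29·37.7/49.7 = 21.9980 → s = 23.9980

23.9980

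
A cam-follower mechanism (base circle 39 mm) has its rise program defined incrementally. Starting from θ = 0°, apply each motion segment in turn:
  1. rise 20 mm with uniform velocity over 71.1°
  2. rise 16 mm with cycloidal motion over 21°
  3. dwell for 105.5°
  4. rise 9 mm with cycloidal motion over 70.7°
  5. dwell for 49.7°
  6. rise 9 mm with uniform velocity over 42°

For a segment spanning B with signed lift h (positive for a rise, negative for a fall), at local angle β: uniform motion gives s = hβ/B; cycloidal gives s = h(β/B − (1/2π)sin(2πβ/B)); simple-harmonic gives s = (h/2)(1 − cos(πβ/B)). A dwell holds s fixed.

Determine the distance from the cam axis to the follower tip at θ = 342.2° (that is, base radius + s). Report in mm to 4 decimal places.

seg 1 [0°–71.1°] uniform, h=20: full span → s += 20 → s = 20.0000
seg 2 [71.1°–92.1°] cycloidal, h=16: full span → s += 16 → s = 36.0000
seg 3 [92.1°–197.6°] dwell: s stays 36.0000
seg 4 [197.6°–268.3°] cycloidal, h=9: full span → s += 9 → s = 45.0000
seg 5 [268.3°–318°] dwell: s stays 45.0000
seg 6 [318°–360°] uniform, h=9: θ=342.2° here. β=24.2, B=42. 9·24.2/42 = 5.1857 → s = 50.1857
radial distance = base radius + s = 39 + 50.1857 = 89.1857

89.1857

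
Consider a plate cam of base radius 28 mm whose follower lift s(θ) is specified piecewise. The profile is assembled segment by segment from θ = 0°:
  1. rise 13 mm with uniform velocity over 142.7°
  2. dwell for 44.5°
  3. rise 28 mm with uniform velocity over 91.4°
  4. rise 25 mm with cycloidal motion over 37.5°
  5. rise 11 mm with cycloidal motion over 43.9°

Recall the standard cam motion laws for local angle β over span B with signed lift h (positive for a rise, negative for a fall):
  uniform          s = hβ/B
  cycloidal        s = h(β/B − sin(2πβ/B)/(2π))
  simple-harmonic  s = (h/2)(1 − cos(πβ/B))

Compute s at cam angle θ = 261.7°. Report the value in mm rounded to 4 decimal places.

seg 1 [0°–142.7°] uniform, h=13: full span → s += 13 → s = 13.0000
seg 2 [142.7°–187.2°] dwell: s stays 13.0000
seg 3 [187.2°–278.6°] uniform, h=28: θ=261.7° here. β=74.5, B=91.4. 28·74.5/91.4 = 22.8228 → s = 35.8228

35.8228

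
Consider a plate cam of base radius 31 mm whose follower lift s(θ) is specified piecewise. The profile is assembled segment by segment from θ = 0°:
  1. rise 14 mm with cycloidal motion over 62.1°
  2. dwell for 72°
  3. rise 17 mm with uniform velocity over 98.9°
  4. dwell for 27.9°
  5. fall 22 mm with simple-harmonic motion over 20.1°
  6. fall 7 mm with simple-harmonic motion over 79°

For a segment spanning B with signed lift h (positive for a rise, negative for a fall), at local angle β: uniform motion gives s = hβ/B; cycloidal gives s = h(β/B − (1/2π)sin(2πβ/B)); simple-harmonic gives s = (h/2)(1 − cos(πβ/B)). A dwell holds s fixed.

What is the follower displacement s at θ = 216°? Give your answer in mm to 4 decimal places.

seg 1 [0°–62.1°] cycloidal, h=14: full span → s += 14 → s = 14.0000
seg 2 [62.1°–134.1°] dwell: s stays 14.0000
seg 3 [134.1°–233°] uniform, h=17: θ=216° here. β=81.9, B=98.9. 17·81.9/98.9 = 14.0779 → s = 28.0779

28.0779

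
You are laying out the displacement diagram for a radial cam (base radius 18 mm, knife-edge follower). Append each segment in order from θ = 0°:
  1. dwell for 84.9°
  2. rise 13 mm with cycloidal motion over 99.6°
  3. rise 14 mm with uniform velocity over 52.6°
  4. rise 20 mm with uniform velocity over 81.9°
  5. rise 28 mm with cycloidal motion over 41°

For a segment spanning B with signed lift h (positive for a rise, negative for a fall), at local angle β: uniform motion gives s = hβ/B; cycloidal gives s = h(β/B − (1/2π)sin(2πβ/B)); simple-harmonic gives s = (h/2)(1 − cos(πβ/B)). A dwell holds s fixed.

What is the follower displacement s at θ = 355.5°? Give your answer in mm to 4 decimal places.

seg 1 [0°–84.9°] dwell: s stays 0.0000
seg 2 [84.9°–184.5°] cycloidal, h=13: full span → s += 13 → s = 13.0000
seg 3 [184.5°–237.1°] uniform, h=14: full span → s += 14 → s = 27.0000
seg 4 [237.1°–319°] uniform, h=20: full span → s += 20 → s = 47.0000
seg 5 [319°–360°] cycloidal, h=28: θ=355.5° here. β=36.5, B=41. 28·(0.8902 − sin(2π·0.8902)/(2π)) = 27.7621 → s = 74.7621

74.7621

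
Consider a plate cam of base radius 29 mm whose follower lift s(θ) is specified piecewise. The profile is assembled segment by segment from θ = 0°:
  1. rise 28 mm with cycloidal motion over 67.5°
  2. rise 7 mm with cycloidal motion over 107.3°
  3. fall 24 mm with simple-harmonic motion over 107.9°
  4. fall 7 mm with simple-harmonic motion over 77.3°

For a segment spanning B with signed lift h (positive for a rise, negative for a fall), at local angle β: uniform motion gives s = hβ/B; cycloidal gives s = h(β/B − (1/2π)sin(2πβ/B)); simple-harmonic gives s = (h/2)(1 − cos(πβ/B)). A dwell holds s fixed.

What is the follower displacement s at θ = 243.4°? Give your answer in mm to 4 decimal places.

seg 1 [0°–67.5°] cycloidal, h=28: full span → s += 28 → s = 28.0000
seg 2 [67.5°–174.8°] cycloidal, h=7: full span → s += 7 → s = 35.0000
seg 3 [174.8°–282.7°] simple-harmonic, h=-24: θ=243.4° here. β=68.6, B=107.9. -24/2·(1 − cos(π·0.6358)) = -16.9647 → s = 18.0353

18.0353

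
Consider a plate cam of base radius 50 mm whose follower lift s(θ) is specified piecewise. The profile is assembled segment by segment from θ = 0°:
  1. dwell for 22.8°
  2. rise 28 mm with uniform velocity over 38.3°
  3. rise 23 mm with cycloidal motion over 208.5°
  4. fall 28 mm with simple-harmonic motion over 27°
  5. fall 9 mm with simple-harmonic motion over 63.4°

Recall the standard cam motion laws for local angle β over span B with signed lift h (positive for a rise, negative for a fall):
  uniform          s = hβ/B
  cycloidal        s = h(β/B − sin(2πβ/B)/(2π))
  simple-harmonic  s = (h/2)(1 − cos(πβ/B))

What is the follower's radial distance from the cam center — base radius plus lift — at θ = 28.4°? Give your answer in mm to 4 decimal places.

seg 1 [0°–22.8°] dwell: s stays 0.0000
seg 2 [22.8°–61.1°] uniform, h=28: θ=28.4° here. β=5.6, B=38.3. 28·5.6/38.3 = 4.0940 → s = 4.0940
radial distance = base radius + s = 50 + 4.0940 = 54.0940

54.0940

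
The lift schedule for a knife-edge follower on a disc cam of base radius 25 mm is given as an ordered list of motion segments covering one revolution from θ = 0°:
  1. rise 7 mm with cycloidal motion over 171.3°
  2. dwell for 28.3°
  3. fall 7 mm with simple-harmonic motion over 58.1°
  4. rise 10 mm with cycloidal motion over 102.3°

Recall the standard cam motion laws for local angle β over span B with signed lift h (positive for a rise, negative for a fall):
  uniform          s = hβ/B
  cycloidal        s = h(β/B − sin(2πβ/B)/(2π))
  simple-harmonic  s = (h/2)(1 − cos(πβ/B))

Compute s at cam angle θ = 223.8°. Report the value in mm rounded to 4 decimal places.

seg 1 [0°–171.3°] cycloidal, h=7: full span → s += 7 → s = 7.0000
seg 2 [171.3°–199.6°] dwell: s stays 7.0000
seg 3 [199.6°–257.7°] simple-harmonic, h=-7: θ=223.8° here. β=24.2, B=58.1. -7/2·(1 − cos(π·0.4165)) = -2.5926 → s = 4.4074

4.4074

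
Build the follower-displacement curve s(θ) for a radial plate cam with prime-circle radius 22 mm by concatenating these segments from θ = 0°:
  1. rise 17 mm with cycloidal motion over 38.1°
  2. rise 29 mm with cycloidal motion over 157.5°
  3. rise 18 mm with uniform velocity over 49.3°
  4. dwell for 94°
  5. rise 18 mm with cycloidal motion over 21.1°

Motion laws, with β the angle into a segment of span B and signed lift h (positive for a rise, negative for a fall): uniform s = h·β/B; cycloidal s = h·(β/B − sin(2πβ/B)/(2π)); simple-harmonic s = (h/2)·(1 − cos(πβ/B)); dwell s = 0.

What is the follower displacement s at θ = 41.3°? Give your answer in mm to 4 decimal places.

seg 1 [0°–38.1°] cycloidal, h=17: full span → s += 17 → s = 17.0000
seg 2 [38.1°–195.6°] cycloidal, h=29: θ=41.3° here. β=3.2, B=157.5. 29·(0.0203 − sin(2π·0.0203)/(2π)) = 0.0016 → s = 17.0016

17.0016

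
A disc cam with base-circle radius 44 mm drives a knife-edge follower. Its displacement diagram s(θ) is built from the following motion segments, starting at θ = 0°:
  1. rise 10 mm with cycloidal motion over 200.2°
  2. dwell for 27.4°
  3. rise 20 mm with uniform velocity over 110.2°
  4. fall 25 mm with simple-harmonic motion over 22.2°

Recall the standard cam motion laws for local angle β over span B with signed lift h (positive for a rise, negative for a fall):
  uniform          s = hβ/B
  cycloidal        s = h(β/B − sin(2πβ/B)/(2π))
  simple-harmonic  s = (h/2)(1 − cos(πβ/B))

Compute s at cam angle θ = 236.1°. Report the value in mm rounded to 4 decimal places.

seg 1 [0°–200.2°] cycloidal, h=10: full span → s += 10 → s = 10.0000
seg 2 [200.2°–227.6°] dwell: s stays 10.0000
seg 3 [227.6°–337.8°] uniform, h=20: θ=236.1° here. β=8.5, B=110.2. 20·8.5/110.2 = 1.5426 → s = 11.5426

11.5426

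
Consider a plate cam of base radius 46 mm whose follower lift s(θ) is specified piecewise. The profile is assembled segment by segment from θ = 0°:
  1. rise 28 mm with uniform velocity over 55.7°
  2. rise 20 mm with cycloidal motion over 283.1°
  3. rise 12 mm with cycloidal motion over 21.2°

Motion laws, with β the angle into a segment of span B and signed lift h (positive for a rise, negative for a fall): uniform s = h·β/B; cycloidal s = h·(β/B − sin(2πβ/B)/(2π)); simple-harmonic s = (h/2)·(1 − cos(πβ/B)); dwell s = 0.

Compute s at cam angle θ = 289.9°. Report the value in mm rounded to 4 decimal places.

seg 1 [0°–55.7°] uniform, h=28: full span → s += 28 → s = 28.0000
seg 2 [55.7°–338.8°] cycloidal, h=20: θ=289.9° here. β=234.2, B=283.1. 20·(0.8273 − sin(2π·0.8273)/(2π)) = 19.3607 → s = 47.3607

47.3607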